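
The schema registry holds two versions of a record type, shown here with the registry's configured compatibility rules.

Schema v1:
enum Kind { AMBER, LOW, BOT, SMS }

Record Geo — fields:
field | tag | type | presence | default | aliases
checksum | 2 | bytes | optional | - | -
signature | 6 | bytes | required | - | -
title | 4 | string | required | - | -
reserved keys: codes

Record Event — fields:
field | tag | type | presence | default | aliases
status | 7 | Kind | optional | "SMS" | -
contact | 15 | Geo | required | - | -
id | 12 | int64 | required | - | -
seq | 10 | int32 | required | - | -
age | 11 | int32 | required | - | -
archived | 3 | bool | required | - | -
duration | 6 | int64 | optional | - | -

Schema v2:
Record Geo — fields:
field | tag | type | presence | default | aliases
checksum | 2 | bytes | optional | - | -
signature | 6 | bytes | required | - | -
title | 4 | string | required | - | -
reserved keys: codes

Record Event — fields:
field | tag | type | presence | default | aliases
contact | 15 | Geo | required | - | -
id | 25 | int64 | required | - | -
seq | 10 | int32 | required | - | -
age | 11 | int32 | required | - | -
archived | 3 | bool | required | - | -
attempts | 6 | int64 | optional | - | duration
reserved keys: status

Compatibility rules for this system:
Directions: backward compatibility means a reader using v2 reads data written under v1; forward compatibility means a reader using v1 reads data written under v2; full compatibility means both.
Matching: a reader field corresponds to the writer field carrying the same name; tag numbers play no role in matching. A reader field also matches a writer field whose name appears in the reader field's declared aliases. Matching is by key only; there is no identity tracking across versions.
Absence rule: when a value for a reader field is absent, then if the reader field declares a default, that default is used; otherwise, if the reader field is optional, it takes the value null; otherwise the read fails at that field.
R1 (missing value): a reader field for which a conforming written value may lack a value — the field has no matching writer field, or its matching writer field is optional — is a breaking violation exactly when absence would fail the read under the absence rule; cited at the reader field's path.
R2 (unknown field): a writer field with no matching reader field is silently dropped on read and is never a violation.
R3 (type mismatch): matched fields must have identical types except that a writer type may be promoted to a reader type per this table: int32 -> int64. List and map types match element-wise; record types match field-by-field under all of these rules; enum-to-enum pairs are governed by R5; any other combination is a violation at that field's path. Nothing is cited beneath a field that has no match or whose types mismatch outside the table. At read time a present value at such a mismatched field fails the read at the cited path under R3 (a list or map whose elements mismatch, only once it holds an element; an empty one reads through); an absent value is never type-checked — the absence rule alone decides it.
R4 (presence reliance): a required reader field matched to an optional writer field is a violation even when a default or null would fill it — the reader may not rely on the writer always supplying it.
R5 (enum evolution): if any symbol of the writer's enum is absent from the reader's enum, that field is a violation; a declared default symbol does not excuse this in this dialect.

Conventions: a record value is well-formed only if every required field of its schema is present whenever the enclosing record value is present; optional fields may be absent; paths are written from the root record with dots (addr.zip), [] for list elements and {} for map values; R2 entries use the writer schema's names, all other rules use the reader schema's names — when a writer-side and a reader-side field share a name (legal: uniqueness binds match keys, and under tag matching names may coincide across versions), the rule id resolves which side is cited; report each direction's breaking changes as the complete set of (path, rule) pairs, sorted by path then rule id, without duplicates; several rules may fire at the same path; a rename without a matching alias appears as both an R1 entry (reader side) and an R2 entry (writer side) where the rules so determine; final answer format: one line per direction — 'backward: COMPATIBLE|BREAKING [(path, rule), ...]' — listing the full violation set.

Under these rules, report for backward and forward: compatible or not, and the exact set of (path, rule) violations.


backward: COMPATIBLE []; forward: COMPATIBLE []

arrows below run writer -> reader for Event
checking backward for Event: reader v2 against writer v1:
  contact: paired with writer contact (Geo -> Geo; writer required)
  id: paired with writer id (int64 -> int64; writer required)
  seq: paired with writer seq (int32 -> int32; writer required)
  age: paired with writer age (int32 -> int32; writer required)
  archived: paired with writer archived (bool -> bool; writer required)
  attempts: paired with writer duration (int64 -> int64; writer optional)
  writer field status has no reader counterpart
  contact.checksum: paired with writer contact.checksum (bytes -> bytes; writer optional)
  contact.signature: paired with writer contact.signature (bytes -> bytes; writer required)
  contact.title: paired with writer contact.title (string -> string; writer required)
  => backward verdict for Event: COMPATIBLE, no violations
checking forward for Event: reader v1 against writer v2:
  status: no writer-side match
  contact: paired with writer contact (Geo -> Geo; writer required)
  id: paired with writer id (int64 -> int64; writer required)
  seq: paired with writer seq (int32 -> int32; writer required)
  age: paired with writer age (int32 -> int32; writer required)
  archived: paired with writer archived (bool -> bool; writer required)
  duration: no writer-side match
  writer field attempts has no reader counterpart
  contact.checksum: paired with writer contact.checksum (bytes -> bytes; writer optional)
  contact.signature: paired with writer contact.signature (bytes -> bytes; writer required)
  contact.title: paired with writer contact.title (string -> string; writer required)
  => forward verdict for Event: COMPATIBLE, no violations


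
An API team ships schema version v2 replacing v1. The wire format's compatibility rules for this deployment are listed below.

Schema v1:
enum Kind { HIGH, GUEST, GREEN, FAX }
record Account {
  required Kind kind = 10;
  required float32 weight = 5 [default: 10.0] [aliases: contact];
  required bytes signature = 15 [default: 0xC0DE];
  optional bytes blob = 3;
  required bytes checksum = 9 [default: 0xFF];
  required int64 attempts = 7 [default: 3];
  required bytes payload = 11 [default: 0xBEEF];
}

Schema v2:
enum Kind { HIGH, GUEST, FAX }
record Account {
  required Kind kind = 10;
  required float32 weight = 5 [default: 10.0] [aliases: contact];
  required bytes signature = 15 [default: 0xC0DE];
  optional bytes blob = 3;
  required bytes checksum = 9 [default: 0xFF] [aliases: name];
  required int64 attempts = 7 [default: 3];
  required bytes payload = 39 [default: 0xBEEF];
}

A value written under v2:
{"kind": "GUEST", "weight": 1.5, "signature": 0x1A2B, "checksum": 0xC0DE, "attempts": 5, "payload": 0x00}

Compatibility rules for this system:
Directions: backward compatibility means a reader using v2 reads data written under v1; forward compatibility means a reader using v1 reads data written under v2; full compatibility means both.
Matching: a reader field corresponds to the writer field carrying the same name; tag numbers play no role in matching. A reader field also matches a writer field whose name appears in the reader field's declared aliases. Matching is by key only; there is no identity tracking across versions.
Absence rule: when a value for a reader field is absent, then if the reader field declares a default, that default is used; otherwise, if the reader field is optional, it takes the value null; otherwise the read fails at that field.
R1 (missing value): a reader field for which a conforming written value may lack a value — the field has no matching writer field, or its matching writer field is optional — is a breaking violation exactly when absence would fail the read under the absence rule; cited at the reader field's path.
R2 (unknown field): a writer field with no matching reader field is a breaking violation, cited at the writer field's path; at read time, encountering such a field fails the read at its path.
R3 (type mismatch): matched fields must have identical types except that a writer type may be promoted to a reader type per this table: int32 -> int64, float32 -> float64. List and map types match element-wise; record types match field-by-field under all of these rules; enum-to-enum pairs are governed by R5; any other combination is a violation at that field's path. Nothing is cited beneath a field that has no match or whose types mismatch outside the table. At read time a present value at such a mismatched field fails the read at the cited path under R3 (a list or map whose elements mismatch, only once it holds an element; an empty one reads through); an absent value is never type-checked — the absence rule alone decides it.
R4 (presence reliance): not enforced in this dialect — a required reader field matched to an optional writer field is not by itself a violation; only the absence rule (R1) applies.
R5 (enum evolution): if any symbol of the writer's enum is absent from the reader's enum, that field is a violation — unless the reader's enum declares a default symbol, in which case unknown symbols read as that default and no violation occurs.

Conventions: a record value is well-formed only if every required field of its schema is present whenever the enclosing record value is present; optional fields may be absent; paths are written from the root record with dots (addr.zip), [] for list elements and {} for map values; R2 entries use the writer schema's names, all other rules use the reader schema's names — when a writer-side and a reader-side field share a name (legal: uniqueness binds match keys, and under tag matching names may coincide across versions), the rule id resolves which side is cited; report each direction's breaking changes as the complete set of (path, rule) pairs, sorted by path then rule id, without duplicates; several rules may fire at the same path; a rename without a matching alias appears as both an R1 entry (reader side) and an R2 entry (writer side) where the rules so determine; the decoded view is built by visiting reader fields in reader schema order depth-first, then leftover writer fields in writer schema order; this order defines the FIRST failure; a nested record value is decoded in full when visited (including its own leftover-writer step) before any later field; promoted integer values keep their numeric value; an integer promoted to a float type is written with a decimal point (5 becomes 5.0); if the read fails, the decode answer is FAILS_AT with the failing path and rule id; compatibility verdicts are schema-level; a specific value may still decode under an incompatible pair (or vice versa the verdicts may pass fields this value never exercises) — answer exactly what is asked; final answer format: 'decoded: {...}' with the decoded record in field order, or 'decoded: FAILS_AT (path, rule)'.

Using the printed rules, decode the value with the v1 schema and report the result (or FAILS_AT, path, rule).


the writer's type comes first in each Account pair
migrating the Account value to v1:
  kind := "GUEST"
  weight := 1.5
  signature := 0x1A2B
  blob := null (absent, optional -> null)
  checksum := 0xC0DE
  attempts := 5
  payload := 0x00
  => decoded: {"kind": "GUEST", "weight": 1.5, "signature": 0x1A2B, "blob": null, "checksum": 0xC0DE, "attempts": 5, "payload": 0x00}
the other Account changes do not affect what is asked:
  enum Kind (field kind in record Account): symbol GREEN removed -> shifts the Account verdicts, not this decode
  field payload in record Account: tag 11 changed to 39 -> fires no rule on Account under this dialect and leaves the result unchanged

decoded: {"kind": "GUEST", "weight": 1.5, "signature": 0x1A2B, "blob": null, "checksum": 0xC0DE, "attempts": 5, "payload": 0x00}


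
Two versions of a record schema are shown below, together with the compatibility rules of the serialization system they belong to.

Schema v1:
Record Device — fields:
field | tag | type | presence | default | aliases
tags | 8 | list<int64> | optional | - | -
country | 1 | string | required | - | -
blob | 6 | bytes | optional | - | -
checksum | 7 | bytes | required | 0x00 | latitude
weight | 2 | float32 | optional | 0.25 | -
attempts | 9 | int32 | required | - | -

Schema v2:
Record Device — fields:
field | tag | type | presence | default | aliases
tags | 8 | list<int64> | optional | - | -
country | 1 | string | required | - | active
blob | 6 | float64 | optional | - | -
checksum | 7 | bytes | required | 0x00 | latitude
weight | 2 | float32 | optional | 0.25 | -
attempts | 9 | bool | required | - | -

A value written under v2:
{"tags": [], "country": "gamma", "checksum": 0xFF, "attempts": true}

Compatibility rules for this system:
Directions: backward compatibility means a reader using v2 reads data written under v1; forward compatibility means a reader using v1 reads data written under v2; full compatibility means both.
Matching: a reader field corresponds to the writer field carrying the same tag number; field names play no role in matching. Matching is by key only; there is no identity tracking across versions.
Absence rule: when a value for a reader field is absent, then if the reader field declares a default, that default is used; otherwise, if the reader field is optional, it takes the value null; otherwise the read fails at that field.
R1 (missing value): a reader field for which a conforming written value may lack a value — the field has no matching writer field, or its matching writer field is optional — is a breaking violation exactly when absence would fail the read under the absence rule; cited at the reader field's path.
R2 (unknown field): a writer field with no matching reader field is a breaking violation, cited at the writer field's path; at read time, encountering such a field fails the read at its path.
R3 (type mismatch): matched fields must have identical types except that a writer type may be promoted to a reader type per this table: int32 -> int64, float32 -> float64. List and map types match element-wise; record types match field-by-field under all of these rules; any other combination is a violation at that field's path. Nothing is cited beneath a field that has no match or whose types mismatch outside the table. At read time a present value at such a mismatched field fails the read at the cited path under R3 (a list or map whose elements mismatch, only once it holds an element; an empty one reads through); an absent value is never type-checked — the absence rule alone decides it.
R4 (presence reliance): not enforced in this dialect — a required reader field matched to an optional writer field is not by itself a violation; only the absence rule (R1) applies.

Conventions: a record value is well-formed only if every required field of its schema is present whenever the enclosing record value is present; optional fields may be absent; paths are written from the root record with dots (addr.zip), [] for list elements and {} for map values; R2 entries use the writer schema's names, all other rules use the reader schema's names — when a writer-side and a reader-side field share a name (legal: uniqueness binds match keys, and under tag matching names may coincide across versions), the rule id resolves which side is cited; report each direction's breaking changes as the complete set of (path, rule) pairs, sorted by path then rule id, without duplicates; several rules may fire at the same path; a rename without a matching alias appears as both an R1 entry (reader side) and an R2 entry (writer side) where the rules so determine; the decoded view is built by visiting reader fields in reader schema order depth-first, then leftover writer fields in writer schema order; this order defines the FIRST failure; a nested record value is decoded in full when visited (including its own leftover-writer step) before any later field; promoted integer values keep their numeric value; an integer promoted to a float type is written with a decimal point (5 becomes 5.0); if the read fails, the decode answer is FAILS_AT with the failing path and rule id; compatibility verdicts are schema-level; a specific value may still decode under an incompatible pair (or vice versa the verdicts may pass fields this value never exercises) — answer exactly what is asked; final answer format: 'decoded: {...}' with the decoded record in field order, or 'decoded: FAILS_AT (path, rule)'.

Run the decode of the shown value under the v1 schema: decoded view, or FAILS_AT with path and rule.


decoded: FAILS_AT (attempts, R3)

arrows below run writer -> reader for Device
decoding the Device value with the v1 reader:
  tags := []
  country := "gamma"
  blob := null (not supplied -> null)
  checksum := 0xFF
  weight := 0.25 (no value, default fills)
  read fails at attempts under R3
  => FAILS_AT (attempts, R3)
remaining Device differences; none change what is asked:
  field blob in record Device: type bytes changed to float64 -> shifts the Device verdicts, not this decode


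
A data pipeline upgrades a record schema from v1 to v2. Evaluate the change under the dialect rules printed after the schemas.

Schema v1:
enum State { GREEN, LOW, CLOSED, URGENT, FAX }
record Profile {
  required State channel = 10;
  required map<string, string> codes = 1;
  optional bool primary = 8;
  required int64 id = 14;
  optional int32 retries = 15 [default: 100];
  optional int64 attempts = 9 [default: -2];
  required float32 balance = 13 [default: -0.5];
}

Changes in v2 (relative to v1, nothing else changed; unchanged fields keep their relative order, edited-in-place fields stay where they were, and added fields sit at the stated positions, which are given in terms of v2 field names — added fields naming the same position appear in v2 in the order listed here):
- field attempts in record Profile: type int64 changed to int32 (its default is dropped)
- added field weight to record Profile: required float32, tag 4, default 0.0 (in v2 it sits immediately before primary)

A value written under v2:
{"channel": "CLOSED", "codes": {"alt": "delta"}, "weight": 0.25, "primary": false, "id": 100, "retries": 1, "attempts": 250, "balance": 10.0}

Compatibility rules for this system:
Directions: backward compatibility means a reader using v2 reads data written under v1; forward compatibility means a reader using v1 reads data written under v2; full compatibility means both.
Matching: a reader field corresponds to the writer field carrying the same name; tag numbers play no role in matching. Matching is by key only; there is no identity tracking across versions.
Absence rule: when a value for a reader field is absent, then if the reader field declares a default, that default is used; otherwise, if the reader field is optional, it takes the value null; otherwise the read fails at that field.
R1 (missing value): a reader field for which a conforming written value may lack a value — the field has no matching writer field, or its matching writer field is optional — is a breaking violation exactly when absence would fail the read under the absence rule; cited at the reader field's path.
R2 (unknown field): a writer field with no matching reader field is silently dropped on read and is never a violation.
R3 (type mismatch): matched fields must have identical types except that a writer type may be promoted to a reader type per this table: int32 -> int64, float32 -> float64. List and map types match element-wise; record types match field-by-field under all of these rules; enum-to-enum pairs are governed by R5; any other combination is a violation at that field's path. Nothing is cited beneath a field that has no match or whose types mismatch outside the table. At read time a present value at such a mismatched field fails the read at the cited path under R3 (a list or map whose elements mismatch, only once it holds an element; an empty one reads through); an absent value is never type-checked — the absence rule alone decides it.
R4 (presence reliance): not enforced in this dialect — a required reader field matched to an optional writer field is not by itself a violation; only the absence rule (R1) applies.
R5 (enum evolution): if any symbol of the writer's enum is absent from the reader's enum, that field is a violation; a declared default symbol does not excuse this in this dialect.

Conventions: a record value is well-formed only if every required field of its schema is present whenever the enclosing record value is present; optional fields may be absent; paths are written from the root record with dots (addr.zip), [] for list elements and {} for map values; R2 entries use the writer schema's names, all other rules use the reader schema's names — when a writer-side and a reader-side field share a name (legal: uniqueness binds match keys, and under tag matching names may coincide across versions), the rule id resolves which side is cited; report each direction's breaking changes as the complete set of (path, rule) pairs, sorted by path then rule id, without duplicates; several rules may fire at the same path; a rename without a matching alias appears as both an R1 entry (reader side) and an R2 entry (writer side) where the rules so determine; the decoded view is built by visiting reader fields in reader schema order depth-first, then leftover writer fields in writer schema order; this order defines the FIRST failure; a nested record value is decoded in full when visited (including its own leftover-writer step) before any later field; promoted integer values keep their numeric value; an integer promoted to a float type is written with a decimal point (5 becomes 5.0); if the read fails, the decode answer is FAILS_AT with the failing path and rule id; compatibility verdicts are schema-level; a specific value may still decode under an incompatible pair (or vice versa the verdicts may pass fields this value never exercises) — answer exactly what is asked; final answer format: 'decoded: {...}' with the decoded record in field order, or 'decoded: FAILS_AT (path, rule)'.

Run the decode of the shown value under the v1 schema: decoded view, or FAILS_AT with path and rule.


arrows below run writer -> reader for Profile
decode (reader v1):
  channel := "CLOSED"
  codes := {"alt": "delta"}
  primary := false
  id := 100
  retries := 1
  attempts := 250 (int32 -> int64)
  balance := 10.0
  writer weight: unknown -> dropped
  => decoded: {"channel": "CLOSED", "codes": {"alt": "delta"}, "primary": false, "id": 100, "retries": 1, "attempts": 250, "balance": 10.0}
remaining Profile differences; none change what is asked:
  field attempts in record Profile: type int64 changed to int32 (its default is dropped) -> matters for Profile compatibility verdicts, not for this value's decode
  added field weight to record Profile: required float32, tag 4, default 0.0 (in v2 it sits immediately before primary) -> inert under this dialect — no rule fires on Profile and the result does not move

decoded: {"channel": "CLOSED", "codes": {"alt": "delta"}, "primary": false, "id": 100, "retries": 1, "attempts": 250, "balance": 10.0}


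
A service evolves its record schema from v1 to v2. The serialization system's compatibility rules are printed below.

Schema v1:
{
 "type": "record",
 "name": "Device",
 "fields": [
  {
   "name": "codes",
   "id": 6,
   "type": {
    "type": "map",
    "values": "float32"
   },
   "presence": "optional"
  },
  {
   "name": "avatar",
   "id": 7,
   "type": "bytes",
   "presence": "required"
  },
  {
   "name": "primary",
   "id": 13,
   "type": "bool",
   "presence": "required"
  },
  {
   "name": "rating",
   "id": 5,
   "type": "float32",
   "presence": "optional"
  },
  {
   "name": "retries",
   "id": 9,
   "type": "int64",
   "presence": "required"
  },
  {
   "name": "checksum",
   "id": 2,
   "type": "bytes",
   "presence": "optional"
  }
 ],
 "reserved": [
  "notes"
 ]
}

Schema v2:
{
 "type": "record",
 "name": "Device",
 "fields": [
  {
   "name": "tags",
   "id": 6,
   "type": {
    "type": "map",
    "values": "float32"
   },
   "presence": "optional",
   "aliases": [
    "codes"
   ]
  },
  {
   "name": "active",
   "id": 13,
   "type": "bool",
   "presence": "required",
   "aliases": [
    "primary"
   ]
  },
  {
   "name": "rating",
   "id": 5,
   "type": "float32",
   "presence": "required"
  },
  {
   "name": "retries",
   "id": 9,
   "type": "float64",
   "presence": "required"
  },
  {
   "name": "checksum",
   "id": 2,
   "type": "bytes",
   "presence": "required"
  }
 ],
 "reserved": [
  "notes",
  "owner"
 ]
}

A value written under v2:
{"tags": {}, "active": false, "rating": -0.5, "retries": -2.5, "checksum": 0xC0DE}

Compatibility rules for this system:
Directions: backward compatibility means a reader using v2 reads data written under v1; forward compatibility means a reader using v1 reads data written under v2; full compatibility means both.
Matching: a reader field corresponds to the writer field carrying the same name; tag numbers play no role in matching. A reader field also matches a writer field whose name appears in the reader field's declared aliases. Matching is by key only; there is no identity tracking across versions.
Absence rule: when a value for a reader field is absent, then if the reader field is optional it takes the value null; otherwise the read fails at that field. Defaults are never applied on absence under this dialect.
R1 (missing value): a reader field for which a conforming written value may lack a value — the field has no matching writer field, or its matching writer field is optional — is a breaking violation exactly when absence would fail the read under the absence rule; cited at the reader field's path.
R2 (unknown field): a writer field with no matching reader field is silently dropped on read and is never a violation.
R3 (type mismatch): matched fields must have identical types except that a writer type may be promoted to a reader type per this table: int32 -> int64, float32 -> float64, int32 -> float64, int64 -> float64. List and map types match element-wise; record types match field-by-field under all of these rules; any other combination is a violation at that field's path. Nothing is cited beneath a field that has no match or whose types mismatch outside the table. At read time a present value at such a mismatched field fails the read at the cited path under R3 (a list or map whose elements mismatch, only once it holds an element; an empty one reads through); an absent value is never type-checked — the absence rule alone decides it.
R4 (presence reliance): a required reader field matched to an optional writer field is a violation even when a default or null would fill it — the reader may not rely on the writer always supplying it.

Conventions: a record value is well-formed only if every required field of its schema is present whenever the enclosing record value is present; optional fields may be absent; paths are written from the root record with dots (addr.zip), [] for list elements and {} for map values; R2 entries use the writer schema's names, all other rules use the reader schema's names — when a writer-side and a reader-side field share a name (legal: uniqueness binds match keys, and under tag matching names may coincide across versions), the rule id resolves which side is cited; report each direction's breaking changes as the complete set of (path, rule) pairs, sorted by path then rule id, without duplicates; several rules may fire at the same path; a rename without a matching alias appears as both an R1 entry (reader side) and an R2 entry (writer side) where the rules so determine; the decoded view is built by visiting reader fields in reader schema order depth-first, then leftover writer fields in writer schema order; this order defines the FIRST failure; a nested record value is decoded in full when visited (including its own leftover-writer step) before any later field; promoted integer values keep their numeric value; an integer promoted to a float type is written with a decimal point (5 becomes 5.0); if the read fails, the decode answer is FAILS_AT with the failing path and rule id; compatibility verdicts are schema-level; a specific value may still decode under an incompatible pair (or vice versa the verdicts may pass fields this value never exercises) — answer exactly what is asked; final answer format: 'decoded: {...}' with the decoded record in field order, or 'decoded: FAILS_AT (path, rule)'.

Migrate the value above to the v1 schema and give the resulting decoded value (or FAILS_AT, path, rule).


each type pair in Device: writer, then reader
decode (reader v1):
  codes := null (not supplied -> null)
  read fails at avatar under R1 (no fill)
  => FAILS_AT (avatar, R1)
the rest of the Device diff is inert for this question:
  field retries in record Device: type int64 changed to float64 -> changes Device's schema-level verdicts only — the decode of this value is the same
  field rating in record Device: optional changed to required -> changes Device's schema-level verdicts only — the decode of this value is the same
  renamed field codes to tags in record Device (alias codes declared on the renamed field) -> no rule fires on it and the decoded Device view is identical with or without it
  field checksum in record Device: optional changed to required -> changes Device's schema-level verdicts only — the decode of this value is the same
  renamed field primary to active in record Device (alias primary declared on the renamed field) -> changes Device's schema-level verdicts only — the decode of this value is the same

decoded: FAILS_AT (avatar, R1)


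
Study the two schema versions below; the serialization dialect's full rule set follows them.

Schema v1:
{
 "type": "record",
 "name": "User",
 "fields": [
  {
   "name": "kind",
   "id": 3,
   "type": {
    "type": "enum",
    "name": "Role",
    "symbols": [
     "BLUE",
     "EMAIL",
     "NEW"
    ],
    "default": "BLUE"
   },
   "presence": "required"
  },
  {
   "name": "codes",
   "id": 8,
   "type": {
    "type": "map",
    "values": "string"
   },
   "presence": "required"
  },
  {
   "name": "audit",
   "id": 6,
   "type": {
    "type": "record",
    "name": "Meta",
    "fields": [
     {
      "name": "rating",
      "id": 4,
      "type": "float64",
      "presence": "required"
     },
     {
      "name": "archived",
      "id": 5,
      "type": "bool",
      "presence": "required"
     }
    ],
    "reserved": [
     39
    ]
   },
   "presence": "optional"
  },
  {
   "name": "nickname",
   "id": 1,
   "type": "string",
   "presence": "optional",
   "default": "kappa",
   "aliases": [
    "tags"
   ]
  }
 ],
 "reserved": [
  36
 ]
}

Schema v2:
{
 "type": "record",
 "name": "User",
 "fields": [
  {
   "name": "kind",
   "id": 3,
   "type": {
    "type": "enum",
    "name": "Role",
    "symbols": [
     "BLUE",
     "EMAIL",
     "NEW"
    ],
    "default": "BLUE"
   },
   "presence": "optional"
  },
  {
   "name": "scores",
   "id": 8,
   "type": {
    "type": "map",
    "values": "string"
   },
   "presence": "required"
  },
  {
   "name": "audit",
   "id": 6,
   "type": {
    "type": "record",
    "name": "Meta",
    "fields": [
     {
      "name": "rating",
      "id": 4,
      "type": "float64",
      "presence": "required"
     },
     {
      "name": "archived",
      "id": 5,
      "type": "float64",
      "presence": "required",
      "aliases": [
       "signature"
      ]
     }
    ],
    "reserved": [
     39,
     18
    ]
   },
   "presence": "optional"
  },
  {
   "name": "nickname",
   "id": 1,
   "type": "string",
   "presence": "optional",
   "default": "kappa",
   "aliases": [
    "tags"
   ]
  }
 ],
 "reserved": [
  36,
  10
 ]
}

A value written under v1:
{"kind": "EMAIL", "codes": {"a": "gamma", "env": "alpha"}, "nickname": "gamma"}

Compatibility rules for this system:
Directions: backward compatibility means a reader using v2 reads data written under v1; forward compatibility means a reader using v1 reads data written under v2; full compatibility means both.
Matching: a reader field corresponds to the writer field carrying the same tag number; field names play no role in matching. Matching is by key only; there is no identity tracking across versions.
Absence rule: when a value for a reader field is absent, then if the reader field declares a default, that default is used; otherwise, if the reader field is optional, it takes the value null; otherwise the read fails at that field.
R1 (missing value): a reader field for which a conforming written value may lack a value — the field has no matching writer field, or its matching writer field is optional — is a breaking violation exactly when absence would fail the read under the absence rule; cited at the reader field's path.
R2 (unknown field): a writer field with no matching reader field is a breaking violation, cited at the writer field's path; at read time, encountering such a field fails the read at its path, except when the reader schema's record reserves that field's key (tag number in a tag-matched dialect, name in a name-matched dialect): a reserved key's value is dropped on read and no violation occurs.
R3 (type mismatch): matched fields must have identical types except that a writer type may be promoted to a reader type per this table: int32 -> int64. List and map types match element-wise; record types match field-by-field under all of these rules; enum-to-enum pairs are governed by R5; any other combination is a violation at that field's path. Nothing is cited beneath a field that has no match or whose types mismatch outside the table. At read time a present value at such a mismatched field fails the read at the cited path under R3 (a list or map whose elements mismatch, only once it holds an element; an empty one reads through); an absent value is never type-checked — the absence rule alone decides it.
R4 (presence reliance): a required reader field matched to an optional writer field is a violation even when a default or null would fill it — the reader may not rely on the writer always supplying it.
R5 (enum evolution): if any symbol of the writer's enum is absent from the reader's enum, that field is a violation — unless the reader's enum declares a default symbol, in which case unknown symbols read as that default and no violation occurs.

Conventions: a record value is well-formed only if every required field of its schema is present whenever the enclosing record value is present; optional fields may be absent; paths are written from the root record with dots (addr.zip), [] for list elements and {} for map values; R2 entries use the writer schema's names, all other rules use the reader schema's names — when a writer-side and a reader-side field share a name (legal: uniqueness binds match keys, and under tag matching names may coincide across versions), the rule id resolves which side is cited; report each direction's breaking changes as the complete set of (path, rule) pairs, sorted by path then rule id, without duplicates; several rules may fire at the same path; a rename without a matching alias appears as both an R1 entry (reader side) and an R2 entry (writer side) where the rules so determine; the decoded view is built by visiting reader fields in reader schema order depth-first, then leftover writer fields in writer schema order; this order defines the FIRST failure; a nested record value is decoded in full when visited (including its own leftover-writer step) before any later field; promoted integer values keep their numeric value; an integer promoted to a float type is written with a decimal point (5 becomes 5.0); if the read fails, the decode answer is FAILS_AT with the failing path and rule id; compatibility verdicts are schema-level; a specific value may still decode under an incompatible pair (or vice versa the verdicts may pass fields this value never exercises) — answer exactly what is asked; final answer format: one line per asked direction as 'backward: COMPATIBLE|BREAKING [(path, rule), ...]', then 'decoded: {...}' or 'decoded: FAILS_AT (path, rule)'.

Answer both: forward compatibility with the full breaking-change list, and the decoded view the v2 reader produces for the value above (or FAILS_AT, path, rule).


forward: BREAKING [(audit.archived, R3), (kind, R1), (kind, R4)]; decoded: {"kind": "EMAIL", "scores": {"a": "gamma", "env": "alpha"}, "audit": null, "nickname": "gamma"}

each type pair in User: writer, then reader
forward for User (reader v1, writer v2):
  Role -> Role, writer optional: kind aligns to kind
  map<string, string> -> map<string, string>, writer required: codes aligns to scores
  Meta -> Meta, writer optional: audit aligns to audit
  string -> string, writer optional: nickname aligns to nickname
  float64 -> float64, writer required: audit.rating aligns to audit.rating
  float64 -> bool, writer required: audit.archived aligns to audit.archived
  breaking: (audit.archived, R3)
  breaking: (kind, R1)
  breaking: (kind, R4)
  => forward: BREAKING (3)
migrating the User value to v2:
  kind := "EMAIL"
  scores := {"a": "gamma", "env": "alpha"} (from writer codes)
  audit := null (absent, optional -> null)
  nickname := "gamma"
  => decoded: {"kind": "EMAIL", "scores": {"a": "gamma", "env": "alpha"}, "audit": null, "nickname": "gamma"}


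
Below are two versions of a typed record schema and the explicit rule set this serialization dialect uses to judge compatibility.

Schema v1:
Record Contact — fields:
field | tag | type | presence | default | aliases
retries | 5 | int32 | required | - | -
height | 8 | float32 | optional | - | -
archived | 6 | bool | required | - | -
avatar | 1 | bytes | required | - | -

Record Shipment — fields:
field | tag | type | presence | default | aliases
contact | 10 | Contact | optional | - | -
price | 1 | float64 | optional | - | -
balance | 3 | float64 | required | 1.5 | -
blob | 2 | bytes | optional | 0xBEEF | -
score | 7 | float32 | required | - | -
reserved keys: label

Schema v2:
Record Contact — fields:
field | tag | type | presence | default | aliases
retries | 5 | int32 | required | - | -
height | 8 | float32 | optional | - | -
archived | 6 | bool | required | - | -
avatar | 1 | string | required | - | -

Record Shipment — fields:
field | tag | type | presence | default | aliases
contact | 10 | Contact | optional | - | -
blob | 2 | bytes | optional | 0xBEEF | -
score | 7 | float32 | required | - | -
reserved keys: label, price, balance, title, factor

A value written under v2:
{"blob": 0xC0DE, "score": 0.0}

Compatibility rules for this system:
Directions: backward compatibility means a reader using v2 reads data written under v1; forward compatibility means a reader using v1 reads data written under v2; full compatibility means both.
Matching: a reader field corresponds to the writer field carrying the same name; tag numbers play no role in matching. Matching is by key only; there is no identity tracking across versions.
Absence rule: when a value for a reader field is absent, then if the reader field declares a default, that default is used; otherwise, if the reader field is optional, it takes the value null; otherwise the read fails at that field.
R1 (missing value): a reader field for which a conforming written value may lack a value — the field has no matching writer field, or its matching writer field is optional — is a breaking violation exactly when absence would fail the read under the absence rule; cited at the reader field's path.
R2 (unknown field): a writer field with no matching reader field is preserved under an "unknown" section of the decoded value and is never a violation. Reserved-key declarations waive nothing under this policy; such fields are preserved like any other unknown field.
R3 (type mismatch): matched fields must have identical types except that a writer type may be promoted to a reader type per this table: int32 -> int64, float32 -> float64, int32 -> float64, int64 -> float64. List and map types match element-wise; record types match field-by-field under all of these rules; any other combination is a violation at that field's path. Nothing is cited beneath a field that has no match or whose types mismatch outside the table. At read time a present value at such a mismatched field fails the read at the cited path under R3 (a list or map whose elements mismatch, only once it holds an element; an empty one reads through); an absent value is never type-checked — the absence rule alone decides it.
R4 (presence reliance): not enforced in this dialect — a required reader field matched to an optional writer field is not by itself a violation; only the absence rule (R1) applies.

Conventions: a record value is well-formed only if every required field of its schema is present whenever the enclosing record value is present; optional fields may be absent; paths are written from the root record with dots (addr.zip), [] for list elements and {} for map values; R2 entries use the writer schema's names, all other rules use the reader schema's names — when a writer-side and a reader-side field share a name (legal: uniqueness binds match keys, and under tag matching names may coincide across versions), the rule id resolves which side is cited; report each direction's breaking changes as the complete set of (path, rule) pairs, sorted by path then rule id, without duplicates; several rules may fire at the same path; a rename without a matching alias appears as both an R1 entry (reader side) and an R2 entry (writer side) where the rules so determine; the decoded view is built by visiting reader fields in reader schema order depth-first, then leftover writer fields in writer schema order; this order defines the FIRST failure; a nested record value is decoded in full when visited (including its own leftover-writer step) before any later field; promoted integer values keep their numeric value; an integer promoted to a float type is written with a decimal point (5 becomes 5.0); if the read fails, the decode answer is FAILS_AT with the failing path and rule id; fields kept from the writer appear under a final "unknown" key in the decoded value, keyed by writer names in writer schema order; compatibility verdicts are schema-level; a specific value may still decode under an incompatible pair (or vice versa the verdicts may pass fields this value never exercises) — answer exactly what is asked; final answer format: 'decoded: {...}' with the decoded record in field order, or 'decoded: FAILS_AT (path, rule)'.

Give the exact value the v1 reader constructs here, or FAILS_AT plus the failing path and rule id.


the writer's type comes first in each Shipment pair
decode (reader v1):
  contact := null (not supplied -> null)
  price := null (not supplied -> null)
  balance := 1.5 (no value, default fills)
  blob := 0xC0DE
  score := 0.0
  => decoded: {"contact": null, "price": null, "balance": 1.5, "blob": 0xC0DE, "score": 0.0}
remaining Shipment differences; none change what is asked:
  removed field price from record Shipment (its key "price" joins the reserved list) -> triggers nothing under the printed rules; the Shipment answer is the same either way
  field avatar in record Contact: type bytes changed to string -> schema-level compatibility only; this Shipment value's decode is unchanged
  removed field balance from record Shipment (its key "balance" joins the reserved list) -> triggers nothing under the printed rules; the Shipment answer is the same either way

decoded: {"contact": null, "price": null, "balance": 1.5, "blob": 0xC0DE, "score": 0.0}
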